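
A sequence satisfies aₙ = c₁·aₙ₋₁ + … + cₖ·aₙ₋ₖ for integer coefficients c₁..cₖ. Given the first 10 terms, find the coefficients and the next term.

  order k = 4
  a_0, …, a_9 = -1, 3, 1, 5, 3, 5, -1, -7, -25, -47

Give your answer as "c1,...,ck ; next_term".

1,2,-2,-2 ; -81

  a_4 = 1·5 + 2·1 + -2·3 + -2·-1 = 3
  a_5 = 1·3 + 2·5 + -2·1 + -2·3 = 5
  a_6 = 1·5 + 2·3 + -2·5 + -2·1 = -1
  a_7 = 1·-1 + 2·5 + -2·3 + -2·5 = -7
  a_8 = 1·-7 + 2·-1 + -2·5 + -2·3 = -25
  a_9 = 1·-25 + 2·-7 + -2·-1 + -2·5 = -47
  a_10 = 1·-47 + 2·-25 + -2·-7 + -2·-1 = -81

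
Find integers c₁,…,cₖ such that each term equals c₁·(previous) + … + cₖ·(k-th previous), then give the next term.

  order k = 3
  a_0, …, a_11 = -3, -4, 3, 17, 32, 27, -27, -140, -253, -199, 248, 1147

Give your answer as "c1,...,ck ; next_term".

  a_3 = 2·3 + -2·-4 + -1·-3 = 17
  a_4 = 2·17 + -2·3 + -1·-4 = 32
  a_5 = 2·32 + -2·17 + -1·3 = 27
  a_6 = 2·27 + -2·32 + -1·17 = -27
  a_7 = 2·-27 + -2·27 + -1·32 = -140
  a_8 = 2·-140 + -2·-27 + -1·27 = -253
  a_9 = 2·-253 + -2·-140 + -1·-27 = -199
  a_10 = 2·-199 + -2·-253 + -1·-140 = 248
  a_11 = 2·248 + -2·-199 + -1·-253 = 1147
  a_12 = 2·1147 + -2·248 + -1·-199 = 1997

2,-2,-1 ; 1997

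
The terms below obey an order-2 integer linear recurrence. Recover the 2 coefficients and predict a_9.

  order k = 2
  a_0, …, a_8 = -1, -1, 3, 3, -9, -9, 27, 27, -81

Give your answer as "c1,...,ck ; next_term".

  a_2 = 0·-1 + -3·-1 = 3
  a_3 = 0·3 + -3·-1 = 3
  a_4 = 0·3 + -3·3 = -9
  a_5 = 0·-9 + -3·3 = -9
  a_6 = 0·-9 + -3·-9 = 27
  a_7 = 0·27 + -3·-9 = 27
  a_8 = 0·27 + -3·27 = -81
  a_9 = 0·-81 + -3·27 = -81

0,-3 ; -81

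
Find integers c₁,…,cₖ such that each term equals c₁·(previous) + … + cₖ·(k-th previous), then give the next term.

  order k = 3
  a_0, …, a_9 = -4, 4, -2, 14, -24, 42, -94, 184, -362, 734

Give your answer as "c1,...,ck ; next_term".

-1,1,-2 ; -1464

  a_3 = -1·-2 + 1·4 + -2·-4 = 14
  a_4 = -1·14 + 1·-2 + -2·4 = -24
  a_5 = -1·-24 + 1·14 + -2·-2 = 42
  a_6 = -1·42 + 1·-24 + -2·14 = -94
  a_7 = -1·-94 + 1·42 + -2·-24 = 184
  a_8 = -1·184 + 1·-94 + -2·42 = -362
  a_9 = -1·-362 + 1·184 + -2·-94 = 734
  a_10 = -1·734 + 1·-362 + -2·184 = -1464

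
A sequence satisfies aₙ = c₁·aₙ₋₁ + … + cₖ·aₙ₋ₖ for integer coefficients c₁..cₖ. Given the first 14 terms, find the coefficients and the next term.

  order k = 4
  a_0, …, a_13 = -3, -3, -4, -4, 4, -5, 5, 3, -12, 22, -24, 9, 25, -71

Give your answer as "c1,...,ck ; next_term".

  a_4 = -1·-4 + 0·-4 + 1·-3 + -1·-3 = 4
  a_5 = -1·4 + 0·-4 + 1·-4 + -1·-3 = -5
  a_6 = -1·-5 + 0·4 + 1·-4 + -1·-4 = 5
  a_7 = -1·5 + 0·-5 + 1·4 + -1·-4 = 3
  a_8 = -1·3 + 0·5 + 1·-5 + -1·4 = -12
  a_9 = -1·-12 + 0·3 + 1·5 + -1·-5 = 22
  a_10 = -1·22 + 0·-12 + 1·3 + -1·5 = -24
  a_11 = -1·-24 + 0·22 + 1·-12 + -1·3 = 9
  a_12 = -1·9 + 0·-24 + 1·22 + -1·-12 = 25
  a_13 = -1·25 + 0·9 + 1·-24 + -1·22 = -71
  a_14 = -1·-71 + 0·25 + 1·9 + -1·-24 = 104

-1,0,1,-1 ; 104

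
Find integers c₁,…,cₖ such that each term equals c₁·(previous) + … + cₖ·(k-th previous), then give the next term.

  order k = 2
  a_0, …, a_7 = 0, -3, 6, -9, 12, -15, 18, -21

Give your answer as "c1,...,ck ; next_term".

-2,-1 ; 24

  a_2 = -2·-3 + -1·0 = 6
  a_3 = -2·6 + -1·-3 = -9
  a_4 = -2·-9 + -1·6 = 12
  a_5 = -2·12 + -1·-9 = -15
  a_6 = -2·-15 + -1·12 = 18
  a_7 = -2·18 + -1·-15 = -21
  a_8 = -2·-21 + -1·18 = 24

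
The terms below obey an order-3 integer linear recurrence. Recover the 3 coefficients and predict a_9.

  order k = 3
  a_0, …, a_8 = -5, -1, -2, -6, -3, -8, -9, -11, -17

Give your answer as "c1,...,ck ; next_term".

  a_3 = 0·-2 + 1·-1 + 1·-5 = -6
  a_4 = 0·-6 + 1·-2 + 1·-1 = -3
  a_5 = 0·-3 + 1·-6 + 1·-2 = -8
  a_6 = 0·-8 + 1·-3 + 1·-6 = -9
  a_7 = 0·-9 + 1·-8 + 1·-3 = -11
  a_8 = 0·-11 + 1·-9 + 1·-8 = -17
  a_9 = 0·-17 + 1·-11 + 1·-9 = -20

0,1,1 ; -20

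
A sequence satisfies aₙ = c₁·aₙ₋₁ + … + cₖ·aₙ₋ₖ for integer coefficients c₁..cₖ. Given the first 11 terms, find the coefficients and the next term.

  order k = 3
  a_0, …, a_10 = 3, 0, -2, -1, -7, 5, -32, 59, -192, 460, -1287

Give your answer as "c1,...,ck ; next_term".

-1,4,-1 ; 3319

  a_3 = -1·-2 + 4·0 + -1·3 = -1
  a_4 = -1·-1 + 4·-2 + -1·0 = -7
  a_5 = -1·-7 + 4·-1 + -1·-2 = 5
  a_6 = -1·5 + 4·-7 + -1·-1 = -32
  a_7 = -1·-32 + 4·5 + -1·-7 = 59
  a_8 = -1·59 + 4·-32 + -1·5 = -192
  a_9 = -1·-192 + 4·59 + -1·-32 = 460
  a_10 = -1·460 + 4·-192 + -1·59 = -1287
  a_11 = -1·-1287 + 4·460 + -1·-192 = 3319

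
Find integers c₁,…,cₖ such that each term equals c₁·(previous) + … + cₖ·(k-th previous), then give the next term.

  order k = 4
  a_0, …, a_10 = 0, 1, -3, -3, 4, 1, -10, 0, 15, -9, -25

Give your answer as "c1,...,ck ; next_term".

0,-1,1,1 ; 24

  a_4 = 0·-3 + -1·-3 + 1·1 + 1·0 = 4
  a_5 = 0·4 + -1·-3 + 1·-3 + 1·1 = 1
  a_6 = 0·1 + -1·4 + 1·-3 + 1·-3 = -10
  a_7 = 0·-10 + -1·1 + 1·4 + 1·-3 = 0
  a_8 = 0·0 + -1·-10 + 1·1 + 1·4 = 15
  a_9 = 0·15 + -1·0 + 1·-10 + 1·1 = -9
  a_10 = 0·-9 + -1·15 + 1·0 + 1·-10 = -25
  a_11 = 0·-25 + -1·-9 + 1·15 + 1·0 = 24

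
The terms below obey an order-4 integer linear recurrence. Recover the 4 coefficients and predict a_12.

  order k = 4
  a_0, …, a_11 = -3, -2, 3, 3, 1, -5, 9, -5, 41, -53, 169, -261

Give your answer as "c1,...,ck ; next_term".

0,3,-2,4 ; 777

  a_4 = 0·3 + 3·3 + -2·-2 + 4·-3 = 1
  a_5 = 0·1 + 3·3 + -2·3 + 4·-2 = -5
  a_6 = 0·-5 + 3·1 + -2·3 + 4·3 = 9
  a_7 = 0·9 + 3·-5 + -2·1 + 4·3 = -5
  a_8 = 0·-5 + 3·9 + -2·-5 + 4·1 = 41
  a_9 = 0·41 + 3·-5 + -2·9 + 4·-5 = -53
  a_10 = 0·-53 + 3·41 + -2·-5 + 4·9 = 169
  a_11 = 0·169 + 3·-53 + -2·41 + 4·-5 = -261
  a_12 = 0·-261 + 3·169 + -2·-53 + 4·41 = 777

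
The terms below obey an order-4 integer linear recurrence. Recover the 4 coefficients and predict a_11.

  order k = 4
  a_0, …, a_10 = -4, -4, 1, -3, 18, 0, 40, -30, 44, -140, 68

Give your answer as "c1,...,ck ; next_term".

  a_4 = 0·-3 + 2·1 + -2·-4 + -2·-4 = 18
  a_5 = 0·18 + 2·-3 + -2·1 + -2·-4 = 0
  a_6 = 0·0 + 2·18 + -2·-3 + -2·1 = 40
  a_7 = 0·40 + 2·0 + -2·18 + -2·-3 = -30
  a_8 = 0·-30 + 2·40 + -2·0 + -2·18 = 44
  a_9 = 0·44 + 2·-30 + -2·40 + -2·0 = -140
  a_10 = 0·-140 + 2·44 + -2·-30 + -2·40 = 68
  a_11 = 0·68 + 2·-140 + -2·44 + -2·-30 = -308

0,2,-2,-2 ; -308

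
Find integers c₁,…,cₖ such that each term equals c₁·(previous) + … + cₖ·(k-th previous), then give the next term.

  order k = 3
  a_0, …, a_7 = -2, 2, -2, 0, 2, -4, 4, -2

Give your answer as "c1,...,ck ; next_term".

-1,0,1 ; -2

  a_3 = -1·-2 + 0·2 + 1·-2 = 0
  a_4 = -1·0 + 0·-2 + 1·2 = 2
  a_5 = -1·2 + 0·0 + 1·-2 = -4
  a_6 = -1·-4 + 0·2 + 1·0 = 4
  a_7 = -1·4 + 0·-4 + 1·2 = -2
  a_8 = -1·-2 + 0·4 + 1·-4 = -2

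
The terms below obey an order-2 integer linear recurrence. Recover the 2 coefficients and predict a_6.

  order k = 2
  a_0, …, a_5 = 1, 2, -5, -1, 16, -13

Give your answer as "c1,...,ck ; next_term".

  a_2 = -1·2 + -3·1 = -5
  a_3 = -1·-5 + -3·2 = -1
  a_4 = -1·-1 + -3·-5 = 16
  a_5 = -1·16 + -3·-1 = -13
  a_6 = -1·-13 + -3·16 = -35

-1,-3 ; -35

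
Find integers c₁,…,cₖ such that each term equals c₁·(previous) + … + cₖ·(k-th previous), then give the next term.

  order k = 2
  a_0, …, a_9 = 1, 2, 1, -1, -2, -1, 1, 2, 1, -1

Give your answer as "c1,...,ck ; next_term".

1,-1 ; -2

  a_2 = 1·2 + -1·1 = 1
  a_3 = 1·1 + -1·2 = -1
  a_4 = 1·-1 + -1·1 = -2
  a_5 = 1·-2 + -1·-1 = -1
  a_6 = 1·-1 + -1·-2 = 1
  a_7 = 1·1 + -1·-1 = 2
  a_8 = 1·2 + -1·1 = 1
  a_9 = 1·1 + -1·2 = -1
  a_10 = 1·-1 + -1·1 = -2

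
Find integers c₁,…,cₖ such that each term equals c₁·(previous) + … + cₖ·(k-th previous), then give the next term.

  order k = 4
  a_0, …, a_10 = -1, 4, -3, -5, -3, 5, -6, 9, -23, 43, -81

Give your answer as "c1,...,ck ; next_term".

-1,1,-1,1 ; 156

  a_4 = -1·-5 + 1·-3 + -1·4 + 1·-1 = -3
  a_5 = -1·-3 + 1·-5 + -1·-3 + 1·4 = 5
  a_6 = -1·5 + 1·-3 + -1·-5 + 1·-3 = -6
  a_7 = -1·-6 + 1·5 + -1·-3 + 1·-5 = 9
  a_8 = -1·9 + 1·-6 + -1·5 + 1·-3 = -23
  a_9 = -1·-23 + 1·9 + -1·-6 + 1·5 = 43
  a_10 = -1·43 + 1·-23 + -1·9 + 1·-6 = -81
  a_11 = -1·-81 + 1·43 + -1·-23 + 1·9 = 156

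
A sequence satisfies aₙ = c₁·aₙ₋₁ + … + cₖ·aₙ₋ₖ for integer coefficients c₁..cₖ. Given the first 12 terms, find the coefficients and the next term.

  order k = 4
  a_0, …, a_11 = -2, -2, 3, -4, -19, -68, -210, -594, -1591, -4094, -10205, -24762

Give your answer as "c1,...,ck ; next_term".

  a_4 = 4·-4 + -3·3 + -2·-2 + -1·-2 = -19
  a_5 = 4·-19 + -3·-4 + -2·3 + -1·-2 = -68
  a_6 = 4·-68 + -3·-19 + -2·-4 + -1·3 = -210
  a_7 = 4·-210 + -3·-68 + -2·-19 + -1·-4 = -594
  a_8 = 4·-594 + -3·-210 + -2·-68 + -1·-19 = -1591
  a_9 = 4·-1591 + -3·-594 + -2·-210 + -1·-68 = -4094
  a_10 = 4·-4094 + -3·-1591 + -2·-594 + -1·-210 = -10205
  a_11 = 4·-10205 + -3·-4094 + -2·-1591 + -1·-594 = -24762
  a_12 = 4·-24762 + -3·-10205 + -2·-4094 + -1·-1591 = -58654

4,-3,-2,-1 ; -58654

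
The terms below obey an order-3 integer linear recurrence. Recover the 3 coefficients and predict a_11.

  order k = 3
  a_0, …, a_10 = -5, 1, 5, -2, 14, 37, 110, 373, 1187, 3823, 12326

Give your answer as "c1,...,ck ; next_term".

2,3,3 ; 39682

  a_3 = 2·5 + 3·1 + 3·-5 = -2
  a_4 = 2·-2 + 3·5 + 3·1 = 14
  a_5 = 2·14 + 3·-2 + 3·5 = 37
  a_6 = 2·37 + 3·14 + 3·-2 = 110
  a_7 = 2·110 + 3·37 + 3·14 = 373
  a_8 = 2·373 + 3·110 + 3·37 = 1187
  a_9 = 2·1187 + 3·373 + 3·110 = 3823
  a_10 = 2·3823 + 3·1187 + 3·373 = 12326
  a_11 = 2·12326 + 3·3823 + 3·1187 = 39682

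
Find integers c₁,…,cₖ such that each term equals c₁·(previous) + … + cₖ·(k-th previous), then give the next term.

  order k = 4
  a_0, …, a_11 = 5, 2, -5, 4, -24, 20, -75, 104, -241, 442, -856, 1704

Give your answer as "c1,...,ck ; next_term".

0,3,-2,-1 ; -3211

  a_4 = 0·4 + 3·-5 + -2·2 + -1·5 = -24
  a_5 = 0·-24 + 3·4 + -2·-5 + -1·2 = 20
  a_6 = 0·20 + 3·-24 + -2·4 + -1·-5 = -75
  a_7 = 0·-75 + 3·20 + -2·-24 + -1·4 = 104
  a_8 = 0·104 + 3·-75 + -2·20 + -1·-24 = -241
  a_9 = 0·-241 + 3·104 + -2·-75 + -1·20 = 442
  a_10 = 0·442 + 3·-241 + -2·104 + -1·-75 = -856
  a_11 = 0·-856 + 3·442 + -2·-241 + -1·104 = 1704
  a_12 = 0·1704 + 3·-856 + -2·442 + -1·-241 = -3211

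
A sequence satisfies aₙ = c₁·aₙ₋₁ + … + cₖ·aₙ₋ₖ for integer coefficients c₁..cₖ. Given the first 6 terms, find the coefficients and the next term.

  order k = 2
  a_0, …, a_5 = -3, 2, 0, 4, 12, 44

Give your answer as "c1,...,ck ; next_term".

3,2 ; 156

  a_2 = 3·2 + 2·-3 = 0
  a_3 = 3·0 + 2·2 = 4
  a_4 = 3·4 + 2·0 = 12
  a_5 = 3·12 + 2·4 = 44
  a_6 = 3·44 + 2·12 = 156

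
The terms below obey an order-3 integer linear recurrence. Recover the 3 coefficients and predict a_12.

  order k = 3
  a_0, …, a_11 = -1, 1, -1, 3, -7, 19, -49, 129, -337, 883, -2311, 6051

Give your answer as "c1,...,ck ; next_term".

  a_3 = -2·-1 + 2·1 + 1·-1 = 3
  a_4 = -2·3 + 2·-1 + 1·1 = -7
  a_5 = -2·-7 + 2·3 + 1·-1 = 19
  a_6 = -2·19 + 2·-7 + 1·3 = -49
  a_7 = -2·-49 + 2·19 + 1·-7 = 129
  a_8 = -2·129 + 2·-49 + 1·19 = -337
  a_9 = -2·-337 + 2·129 + 1·-49 = 883
  a_10 = -2·883 + 2·-337 + 1·129 = -2311
  a_11 = -2·-2311 + 2·883 + 1·-337 = 6051
  a_12 = -2·6051 + 2·-2311 + 1·883 = -15841

-2,2,1 ; -15841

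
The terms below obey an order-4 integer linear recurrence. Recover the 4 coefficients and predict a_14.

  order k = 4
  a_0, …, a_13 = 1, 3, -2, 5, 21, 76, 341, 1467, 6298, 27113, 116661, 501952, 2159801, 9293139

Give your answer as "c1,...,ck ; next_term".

4,1,2,-3 ; 39986278

  a_4 = 4·5 + 1·-2 + 2·3 + -3·1 = 21
  a_5 = 4·21 + 1·5 + 2·-2 + -3·3 = 76
  a_6 = 4·76 + 1·21 + 2·5 + -3·-2 = 341
  a_7 = 4·341 + 1·76 + 2·21 + -3·5 = 1467
  a_8 = 4·1467 + 1·341 + 2·76 + -3·21 = 6298
  a_9 = 4·6298 + 1·1467 + 2·341 + -3·76 = 27113
  a_10 = 4·27113 + 1·6298 + 2·1467 + -3·341 = 116661
  a_11 = 4·116661 + 1·27113 + 2·6298 + -3·1467 = 501952
  a_12 = 4·501952 + 1·116661 + 2·27113 + -3·6298 = 2159801
  a_13 = 4·2159801 + 1·501952 + 2·116661 + -3·27113 = 9293139
  a_14 = 4·9293139 + 1·2159801 + 2·501952 + -3·116661 = 39986278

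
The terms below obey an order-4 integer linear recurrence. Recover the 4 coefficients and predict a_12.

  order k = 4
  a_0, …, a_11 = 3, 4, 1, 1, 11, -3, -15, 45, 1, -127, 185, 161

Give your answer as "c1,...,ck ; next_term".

-1,-2,2,2 ; -783

  a_4 = -1·1 + -2·1 + 2·4 + 2·3 = 11
  a_5 = -1·11 + -2·1 + 2·1 + 2·4 = -3
  a_6 = -1·-3 + -2·11 + 2·1 + 2·1 = -15
  a_7 = -1·-15 + -2·-3 + 2·11 + 2·1 = 45
  a_8 = -1·45 + -2·-15 + 2·-3 + 2·11 = 1
  a_9 = -1·1 + -2·45 + 2·-15 + 2·-3 = -127
  a_10 = -1·-127 + -2·1 + 2·45 + 2·-15 = 185
  a_11 = -1·185 + -2·-127 + 2·1 + 2·45 = 161
  a_12 = -1·161 + -2·185 + 2·-127 + 2·1 = -783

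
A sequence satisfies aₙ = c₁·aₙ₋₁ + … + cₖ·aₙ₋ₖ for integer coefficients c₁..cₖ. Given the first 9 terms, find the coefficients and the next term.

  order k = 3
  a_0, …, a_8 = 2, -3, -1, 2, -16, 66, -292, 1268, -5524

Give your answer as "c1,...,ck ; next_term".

-4,2,2 ; 24048

  a_3 = -4·-1 + 2·-3 + 2·2 = 2
  a_4 = -4·2 + 2·-1 + 2·-3 = -16
  a_5 = -4·-16 + 2·2 + 2·-1 = 66
  a_6 = -4·66 + 2·-16 + 2·2 = -292
  a_7 = -4·-292 + 2·66 + 2·-16 = 1268
  a_8 = -4·1268 + 2·-292 + 2·66 = -5524
  a_9 = -4·-5524 + 2·1268 + 2·-292 = 24048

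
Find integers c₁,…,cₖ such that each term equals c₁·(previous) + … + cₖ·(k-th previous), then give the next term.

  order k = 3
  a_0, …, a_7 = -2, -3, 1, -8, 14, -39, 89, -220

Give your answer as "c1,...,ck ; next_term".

  a_3 = -1·1 + 3·-3 + -1·-2 = -8
  a_4 = -1·-8 + 3·1 + -1·-3 = 14
  a_5 = -1·14 + 3·-8 + -1·1 = -39
  a_6 = -1·-39 + 3·14 + -1·-8 = 89
  a_7 = -1·89 + 3·-39 + -1·14 = -220
  a_8 = -1·-220 + 3·89 + -1·-39 = 526

-1,3,-1 ; 526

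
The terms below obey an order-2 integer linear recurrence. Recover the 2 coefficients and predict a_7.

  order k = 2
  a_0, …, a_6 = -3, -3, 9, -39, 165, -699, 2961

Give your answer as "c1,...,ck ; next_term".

-4,1 ; -12543

  a_2 = -4·-3 + 1·-3 = 9
  a_3 = -4·9 + 1·-3 = -39
  a_4 = -4·-39 + 1·9 = 165
  a_5 = -4·165 + 1·-39 = -699
  a_6 = -4·-699 + 1·165 = 2961
  a_7 = -4·2961 + 1·-699 = -12543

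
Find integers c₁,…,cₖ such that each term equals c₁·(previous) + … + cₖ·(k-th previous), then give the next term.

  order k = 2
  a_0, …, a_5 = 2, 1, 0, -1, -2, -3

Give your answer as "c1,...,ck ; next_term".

  a_2 = 2·1 + -1·2 = 0
  a_3 = 2·0 + -1·1 = -1
  a_4 = 2·-1 + -1·0 = -2
  a_5 = 2·-2 + -1·-1 = -3
  a_6 = 2·-3 + -1·-2 = -4

2,-1 ; -4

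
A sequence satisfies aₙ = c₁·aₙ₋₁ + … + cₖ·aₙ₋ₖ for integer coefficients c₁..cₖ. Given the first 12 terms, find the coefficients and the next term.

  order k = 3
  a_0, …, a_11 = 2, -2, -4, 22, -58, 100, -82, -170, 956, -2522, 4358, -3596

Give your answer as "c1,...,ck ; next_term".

  a_3 = -3·-4 + -3·-2 + 2·2 = 22
  a_4 = -3·22 + -3·-4 + 2·-2 = -58
  a_5 = -3·-58 + -3·22 + 2·-4 = 100
  a_6 = -3·100 + -3·-58 + 2·22 = -82
  a_7 = -3·-82 + -3·100 + 2·-58 = -170
  a_8 = -3·-170 + -3·-82 + 2·100 = 956
  a_9 = -3·956 + -3·-170 + 2·-82 = -2522
  a_10 = -3·-2522 + -3·956 + 2·-170 = 4358
  a_11 = -3·4358 + -3·-2522 + 2·956 = -3596
  a_12 = -3·-3596 + -3·4358 + 2·-2522 = -7330

-3,-3,2 ; -7330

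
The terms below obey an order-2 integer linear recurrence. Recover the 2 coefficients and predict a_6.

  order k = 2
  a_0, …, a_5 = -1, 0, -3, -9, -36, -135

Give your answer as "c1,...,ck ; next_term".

  a_2 = 3·0 + 3·-1 = -3
  a_3 = 3·-3 + 3·0 = -9
  a_4 = 3·-9 + 3·-3 = -36
  a_5 = 3·-36 + 3·-9 = -135
  a_6 = 3·-135 + 3·-36 = -513

3,3 ; -513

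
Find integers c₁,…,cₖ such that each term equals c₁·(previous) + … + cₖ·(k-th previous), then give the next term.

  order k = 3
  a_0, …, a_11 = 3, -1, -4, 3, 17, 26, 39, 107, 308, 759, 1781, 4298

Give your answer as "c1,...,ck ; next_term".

3,-3,4 ; 10587

  a_3 = 3·-4 + -3·-1 + 4·3 = 3
  a_4 = 3·3 + -3·-4 + 4·-1 = 17
  a_5 = 3·17 + -3·3 + 4·-4 = 26
  a_6 = 3·26 + -3·17 + 4·3 = 39
  a_7 = 3·39 + -3·26 + 4·17 = 107
  a_8 = 3·107 + -3·39 + 4·26 = 308
  a_9 = 3·308 + -3·107 + 4·39 = 759
  a_10 = 3·759 + -3·308 + 4·107 = 1781
  a_11 = 3·1781 + -3·759 + 4·308 = 4298
  a_12 = 3·4298 + -3·1781 + 4·759 = 10587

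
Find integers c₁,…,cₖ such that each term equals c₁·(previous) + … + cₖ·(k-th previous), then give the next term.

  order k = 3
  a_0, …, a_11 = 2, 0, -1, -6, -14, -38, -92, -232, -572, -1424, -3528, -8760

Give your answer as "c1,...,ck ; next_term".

  a_3 = 2·-1 + 2·0 + -2·2 = -6
  a_4 = 2·-6 + 2·-1 + -2·0 = -14
  a_5 = 2·-14 + 2·-6 + -2·-1 = -38
  a_6 = 2·-38 + 2·-14 + -2·-6 = -92
  a_7 = 2·-92 + 2·-38 + -2·-14 = -232
  a_8 = 2·-232 + 2·-92 + -2·-38 = -572
  a_9 = 2·-572 + 2·-232 + -2·-92 = -1424
  a_10 = 2·-1424 + 2·-572 + -2·-232 = -3528
  a_11 = 2·-3528 + 2·-1424 + -2·-572 = -8760
  a_12 = 2·-8760 + 2·-3528 + -2·-1424 = -21728

2,2,-2 ; -21728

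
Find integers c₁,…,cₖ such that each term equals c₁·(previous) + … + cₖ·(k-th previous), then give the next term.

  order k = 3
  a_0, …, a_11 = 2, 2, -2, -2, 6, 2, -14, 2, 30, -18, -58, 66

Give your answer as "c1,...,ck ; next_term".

0,-2,1 ; 98

  a_3 = 0·-2 + -2·2 + 1·2 = -2
  a_4 = 0·-2 + -2·-2 + 1·2 = 6
  a_5 = 0·6 + -2·-2 + 1·-2 = 2
  a_6 = 0·2 + -2·6 + 1·-2 = -14
  a_7 = 0·-14 + -2·2 + 1·6 = 2
  a_8 = 0·2 + -2·-14 + 1·2 = 30
  a_9 = 0·30 + -2·2 + 1·-14 = -18
  a_10 = 0·-18 + -2·30 + 1·2 = -58
  a_11 = 0·-58 + -2·-18 + 1·30 = 66
  a_12 = 0·66 + -2·-58 + 1·-18 = 98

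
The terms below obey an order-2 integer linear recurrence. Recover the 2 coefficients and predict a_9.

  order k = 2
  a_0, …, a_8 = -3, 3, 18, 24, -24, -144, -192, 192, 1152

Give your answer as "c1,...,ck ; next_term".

2,-4 ; 1536

  a_2 = 2·3 + -4·-3 = 18
  a_3 = 2·18 + -4·3 = 24
  a_4 = 2·24 + -4·18 = -24
  a_5 = 2·-24 + -4·24 = -144
  a_6 = 2·-144 + -4·-24 = -192
  a_7 = 2·-192 + -4·-144 = 192
  a_8 = 2·192 + -4·-192 = 1152
  a_9 = 2·1152 + -4·192 = 1536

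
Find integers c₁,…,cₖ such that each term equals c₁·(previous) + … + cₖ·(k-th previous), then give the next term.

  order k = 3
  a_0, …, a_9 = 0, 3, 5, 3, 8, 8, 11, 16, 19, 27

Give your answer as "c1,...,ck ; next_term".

0,1,1 ; 35

  a_3 = 0·5 + 1·3 + 1·0 = 3
  a_4 = 0·3 + 1·5 + 1·3 = 8
  a_5 = 0·8 + 1·3 + 1·5 = 8
  a_6 = 0·8 + 1·8 + 1·3 = 11
  a_7 = 0·11 + 1·8 + 1·8 = 16
  a_8 = 0·16 + 1·11 + 1·8 = 19
  a_9 = 0·19 + 1·16 + 1·11 = 27
  a_10 = 0·27 + 1·19 + 1·16 = 35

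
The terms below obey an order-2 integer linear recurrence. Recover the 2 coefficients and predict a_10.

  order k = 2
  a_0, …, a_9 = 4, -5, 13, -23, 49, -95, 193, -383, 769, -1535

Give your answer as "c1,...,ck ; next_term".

-1,2 ; 3073

  a_2 = -1·-5 + 2·4 = 13
  a_3 = -1·13 + 2·-5 = -23
  a_4 = -1·-23 + 2·13 = 49
  a_5 = -1·49 + 2·-23 = -95
  a_6 = -1·-95 + 2·49 = 193
  a_7 = -1·193 + 2·-95 = -383
  a_8 = -1·-383 + 2·193 = 769
  a_9 = -1·769 + 2·-383 = -1535
  a_10 = -1·-1535 + 2·769 = 3073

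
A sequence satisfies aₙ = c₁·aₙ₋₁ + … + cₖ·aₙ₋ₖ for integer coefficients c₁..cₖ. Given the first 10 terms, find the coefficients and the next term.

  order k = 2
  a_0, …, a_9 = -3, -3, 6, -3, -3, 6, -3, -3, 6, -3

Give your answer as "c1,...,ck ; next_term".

  a_2 = -1·-3 + -1·-3 = 6
  a_3 = -1·6 + -1·-3 = -3
  a_4 = -1·-3 + -1·6 = -3
  a_5 = -1·-3 + -1·-3 = 6
  a_6 = -1·6 + -1·-3 = -3
  a_7 = -1·-3 + -1·6 = -3
  a_8 = -1·-3 + -1·-3 = 6
  a_9 = -1·6 + -1·-3 = -3
  a_10 = -1·-3 + -1·6 = -3

-1,-1 ; -3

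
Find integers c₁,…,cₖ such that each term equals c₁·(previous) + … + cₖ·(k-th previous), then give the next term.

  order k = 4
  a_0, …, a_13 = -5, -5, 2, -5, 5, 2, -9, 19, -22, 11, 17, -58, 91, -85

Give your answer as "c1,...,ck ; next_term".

-1,0,1,-1 ; 10

  a_4 = -1·-5 + 0·2 + 1·-5 + -1·-5 = 5
  a_5 = -1·5 + 0·-5 + 1·2 + -1·-5 = 2
  a_6 = -1·2 + 0·5 + 1·-5 + -1·2 = -9
  a_7 = -1·-9 + 0·2 + 1·5 + -1·-5 = 19
  a_8 = -1·19 + 0·-9 + 1·2 + -1·5 = -22
  a_9 = -1·-22 + 0·19 + 1·-9 + -1·2 = 11
  a_10 = -1·11 + 0·-22 + 1·19 + -1·-9 = 17
  a_11 = -1·17 + 0·11 + 1·-22 + -1·19 = -58
  a_12 = -1·-58 + 0·17 + 1·11 + -1·-22 = 91
  a_13 = -1·91 + 0·-58 + 1·17 + -1·11 = -85
  a_14 = -1·-85 + 0·91 + 1·-58 + -1·17 = 10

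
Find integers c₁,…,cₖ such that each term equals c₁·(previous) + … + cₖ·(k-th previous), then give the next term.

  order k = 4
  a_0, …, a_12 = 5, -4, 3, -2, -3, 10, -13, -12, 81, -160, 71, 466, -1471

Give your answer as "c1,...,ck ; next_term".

-2,-2,4,3 ; 1814

  a_4 = -2·-2 + -2·3 + 4·-4 + 3·5 = -3
  a_5 = -2·-3 + -2·-2 + 4·3 + 3·-4 = 10
  a_6 = -2·10 + -2·-3 + 4·-2 + 3·3 = -13
  a_7 = -2·-13 + -2·10 + 4·-3 + 3·-2 = -12
  a_8 = -2·-12 + -2·-13 + 4·10 + 3·-3 = 81
  a_9 = -2·81 + -2·-12 + 4·-13 + 3·10 = -160
  a_10 = -2·-160 + -2·81 + 4·-12 + 3·-13 = 71
  a_11 = -2·71 + -2·-160 + 4·81 + 3·-12 = 466
  a_12 = -2·466 + -2·71 + 4·-160 + 3·81 = -1471
  a_13 = -2·-1471 + -2·466 + 4·71 + 3·-160 = 1814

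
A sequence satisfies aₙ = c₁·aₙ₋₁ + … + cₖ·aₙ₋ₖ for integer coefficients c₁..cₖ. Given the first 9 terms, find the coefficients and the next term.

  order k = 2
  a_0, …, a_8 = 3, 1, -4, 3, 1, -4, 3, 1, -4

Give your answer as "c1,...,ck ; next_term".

-1,-1 ; 3

  a_2 = -1·1 + -1·3 = -4
  a_3 = -1·-4 + -1·1 = 3
  a_4 = -1·3 + -1·-4 = 1
  a_5 = -1·1 + -1·3 = -4
  a_6 = -1·-4 + -1·1 = 3
  a_7 = -1·3 + -1·-4 = 1
  a_8 = -1·1 + -1·3 = -4
  a_9 = -1·-4 + -1·1 = 3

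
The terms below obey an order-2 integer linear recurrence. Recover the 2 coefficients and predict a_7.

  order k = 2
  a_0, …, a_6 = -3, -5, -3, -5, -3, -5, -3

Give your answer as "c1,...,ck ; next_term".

0,1 ; -5

  a_2 = 0·-5 + 1·-3 = -3
  a_3 = 0·-3 + 1·-5 = -5
  a_4 = 0·-5 + 1·-3 = -3
  a_5 = 0·-3 + 1·-5 = -5
  a_6 = 0·-5 + 1·-3 = -3
  a_7 = 0·-3 + 1·-5 = -5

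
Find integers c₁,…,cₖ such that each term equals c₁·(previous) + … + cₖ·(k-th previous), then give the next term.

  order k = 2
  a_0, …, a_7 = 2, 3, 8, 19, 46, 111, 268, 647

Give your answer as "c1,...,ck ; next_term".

2,1 ; 1562

  a_2 = 2·3 + 1·2 = 8
  a_3 = 2·8 + 1·3 = 19
  a_4 = 2·19 + 1·8 = 46
  a_5 = 2·46 + 1·19 = 111
  a_6 = 2·111 + 1·46 = 268
  a_7 = 2·268 + 1·111 = 647
  a_8 = 2·647 + 1·268 = 1562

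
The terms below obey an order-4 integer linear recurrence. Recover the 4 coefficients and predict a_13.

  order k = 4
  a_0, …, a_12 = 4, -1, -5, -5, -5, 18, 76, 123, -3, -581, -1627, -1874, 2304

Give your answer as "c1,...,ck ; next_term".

2,-3,-2,-3 ; 15227

  a_4 = 2·-5 + -3·-5 + -2·-1 + -3·4 = -5
  a_5 = 2·-5 + -3·-5 + -2·-5 + -3·-1 = 18
  a_6 = 2·18 + -3·-5 + -2·-5 + -3·-5 = 76
  a_7 = 2·76 + -3·18 + -2·-5 + -3·-5 = 123
  a_8 = 2·123 + -3·76 + -2·18 + -3·-5 = -3
  a_9 = 2·-3 + -3·123 + -2·76 + -3·18 = -581
  a_10 = 2·-581 + -3·-3 + -2·123 + -3·76 = -1627
  a_11 = 2·-1627 + -3·-581 + -2·-3 + -3·123 = -1874
  a_12 = 2·-1874 + -3·-1627 + -2·-581 + -3·-3 = 2304
  a_13 = 2·2304 + -3·-1874 + -2·-1627 + -3·-581 = 15227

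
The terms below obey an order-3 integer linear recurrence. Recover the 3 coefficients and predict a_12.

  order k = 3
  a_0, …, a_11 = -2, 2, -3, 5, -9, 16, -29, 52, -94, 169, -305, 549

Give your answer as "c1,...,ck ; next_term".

  a_3 = -1·-3 + 2·2 + 1·-2 = 5
  a_4 = -1·5 + 2·-3 + 1·2 = -9
  a_5 = -1·-9 + 2·5 + 1·-3 = 16
  a_6 = -1·16 + 2·-9 + 1·5 = -29
  a_7 = -1·-29 + 2·16 + 1·-9 = 52
  a_8 = -1·52 + 2·-29 + 1·16 = -94
  a_9 = -1·-94 + 2·52 + 1·-29 = 169
  a_10 = -1·169 + 2·-94 + 1·52 = -305
  a_11 = -1·-305 + 2·169 + 1·-94 = 549
  a_12 = -1·549 + 2·-305 + 1·169 = -990

-1,2,1 ; -990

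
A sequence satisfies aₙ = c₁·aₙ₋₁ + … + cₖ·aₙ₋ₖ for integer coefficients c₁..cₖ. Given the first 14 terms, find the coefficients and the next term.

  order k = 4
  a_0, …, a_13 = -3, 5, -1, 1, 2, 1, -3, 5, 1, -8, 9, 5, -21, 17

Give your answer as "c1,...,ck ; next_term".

-1,-1,1,1 ; 18

  a_4 = -1·1 + -1·-1 + 1·5 + 1·-3 = 2
  a_5 = -1·2 + -1·1 + 1·-1 + 1·5 = 1
  a_6 = -1·1 + -1·2 + 1·1 + 1·-1 = -3
  a_7 = -1·-3 + -1·1 + 1·2 + 1·1 = 5
  a_8 = -1·5 + -1·-3 + 1·1 + 1·2 = 1
  a_9 = -1·1 + -1·5 + 1·-3 + 1·1 = -8
  a_10 = -1·-8 + -1·1 + 1·5 + 1·-3 = 9
  a_11 = -1·9 + -1·-8 + 1·1 + 1·5 = 5
  a_12 = -1·5 + -1·9 + 1·-8 + 1·1 = -21
  a_13 = -1·-21 + -1·5 + 1·9 + 1·-8 = 17
  a_14 = -1·17 + -1·-21 + 1·5 + 1·9 = 18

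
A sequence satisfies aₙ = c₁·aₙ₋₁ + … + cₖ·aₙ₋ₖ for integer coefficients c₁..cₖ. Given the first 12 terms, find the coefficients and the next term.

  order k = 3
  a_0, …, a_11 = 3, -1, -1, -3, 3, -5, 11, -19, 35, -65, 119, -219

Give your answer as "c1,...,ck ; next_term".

  a_3 = -1·-1 + 1·-1 + -1·3 = -3
  a_4 = -1·-3 + 1·-1 + -1·-1 = 3
  a_5 = -1·3 + 1·-3 + -1·-1 = -5
  a_6 = -1·-5 + 1·3 + -1·-3 = 11
  a_7 = -1·11 + 1·-5 + -1·3 = -19
  a_8 = -1·-19 + 1·11 + -1·-5 = 35
  a_9 = -1·35 + 1·-19 + -1·11 = -65
  a_10 = -1·-65 + 1·35 + -1·-19 = 119
  a_11 = -1·119 + 1·-65 + -1·35 = -219
  a_12 = -1·-219 + 1·119 + -1·-65 = 403

-1,1,-1 ; 403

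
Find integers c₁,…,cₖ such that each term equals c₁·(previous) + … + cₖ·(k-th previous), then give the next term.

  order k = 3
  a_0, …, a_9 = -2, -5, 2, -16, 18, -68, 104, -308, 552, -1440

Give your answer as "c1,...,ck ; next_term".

  a_3 = 0·2 + 4·-5 + -2·-2 = -16
  a_4 = 0·-16 + 4·2 + -2·-5 = 18
  a_5 = 0·18 + 4·-16 + -2·2 = -68
  a_6 = 0·-68 + 4·18 + -2·-16 = 104
  a_7 = 0·104 + 4·-68 + -2·18 = -308
  a_8 = 0·-308 + 4·104 + -2·-68 = 552
  a_9 = 0·552 + 4·-308 + -2·104 = -1440
  a_10 = 0·-1440 + 4·552 + -2·-308 = 2824

0,4,-2 ; 2824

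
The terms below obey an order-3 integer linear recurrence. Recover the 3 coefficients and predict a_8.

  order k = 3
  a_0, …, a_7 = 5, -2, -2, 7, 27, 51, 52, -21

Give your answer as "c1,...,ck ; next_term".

3,-4,1 ; -220

  a_3 = 3·-2 + -4·-2 + 1·5 = 7
  a_4 = 3·7 + -4·-2 + 1·-2 = 27
  a_5 = 3·27 + -4·7 + 1·-2 = 51
  a_6 = 3·51 + -4·27 + 1·7 = 52
  a_7 = 3·52 + -4·51 + 1·27 = -21
  a_8 = 3·-21 + -4·52 + 1·51 = -220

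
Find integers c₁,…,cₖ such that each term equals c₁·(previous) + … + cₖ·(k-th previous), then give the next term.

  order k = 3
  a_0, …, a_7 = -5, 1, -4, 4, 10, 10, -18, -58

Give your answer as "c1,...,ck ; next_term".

  a_3 = 1·-4 + -2·1 + -2·-5 = 4
  a_4 = 1·4 + -2·-4 + -2·1 = 10
  a_5 = 1·10 + -2·4 + -2·-4 = 10
  a_6 = 1·10 + -2·10 + -2·4 = -18
  a_7 = 1·-18 + -2·10 + -2·10 = -58
  a_8 = 1·-58 + -2·-18 + -2·10 = -42

1,-2,-2 ; -42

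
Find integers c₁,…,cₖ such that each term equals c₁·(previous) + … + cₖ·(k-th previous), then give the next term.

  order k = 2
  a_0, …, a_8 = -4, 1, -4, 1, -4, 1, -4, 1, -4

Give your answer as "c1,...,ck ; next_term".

  a_2 = 0·1 + 1·-4 = -4
  a_3 = 0·-4 + 1·1 = 1
  a_4 = 0·1 + 1·-4 = -4
  a_5 = 0·-4 + 1·1 = 1
  a_6 = 0·1 + 1·-4 = -4
  a_7 = 0·-4 + 1·1 = 1
  a_8 = 0·1 + 1·-4 = -4
  a_9 = 0·-4 + 1·1 = 1

0,1 ; 1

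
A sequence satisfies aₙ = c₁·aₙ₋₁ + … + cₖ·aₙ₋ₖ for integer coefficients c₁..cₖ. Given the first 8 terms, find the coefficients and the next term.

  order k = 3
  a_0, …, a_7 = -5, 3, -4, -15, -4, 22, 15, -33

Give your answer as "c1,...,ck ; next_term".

1,-2,1 ; -41

  a_3 = 1·-4 + -2·3 + 1·-5 = -15
  a_4 = 1·-15 + -2·-4 + 1·3 = -4
  a_5 = 1·-4 + -2·-15 + 1·-4 = 22
  a_6 = 1·22 + -2·-4 + 1·-15 = 15
  a_7 = 1·15 + -2·22 + 1·-4 = -33
  a_8 = 1·-33 + -2·15 + 1·22 = -41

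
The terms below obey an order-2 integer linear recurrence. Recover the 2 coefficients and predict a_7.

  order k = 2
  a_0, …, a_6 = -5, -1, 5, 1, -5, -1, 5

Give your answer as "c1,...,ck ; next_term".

0,-1 ; 1

  a_2 = 0·-1 + -1·-5 = 5
  a_3 = 0·5 + -1·-1 = 1
  a_4 = 0·1 + -1·5 = -5
  a_5 = 0·-5 + -1·1 = -1
  a_6 = 0·-1 + -1·-5 = 5
  a_7 = 0·5 + -1·-1 = 1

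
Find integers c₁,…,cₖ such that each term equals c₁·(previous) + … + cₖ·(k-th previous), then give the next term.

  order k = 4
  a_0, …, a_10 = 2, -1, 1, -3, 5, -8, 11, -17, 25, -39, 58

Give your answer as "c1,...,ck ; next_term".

  a_4 = -1·-3 + 1·1 + 1·-1 + 1·2 = 5
  a_5 = -1·5 + 1·-3 + 1·1 + 1·-1 = -8
  a_6 = -1·-8 + 1·5 + 1·-3 + 1·1 = 11
  a_7 = -1·11 + 1·-8 + 1·5 + 1·-3 = -17
  a_8 = -1·-17 + 1·11 + 1·-8 + 1·5 = 25
  a_9 = -1·25 + 1·-17 + 1·11 + 1·-8 = -39
  a_10 = -1·-39 + 1·25 + 1·-17 + 1·11 = 58
  a_11 = -1·58 + 1·-39 + 1·25 + 1·-17 = -89

-1,1,1,1 ; -89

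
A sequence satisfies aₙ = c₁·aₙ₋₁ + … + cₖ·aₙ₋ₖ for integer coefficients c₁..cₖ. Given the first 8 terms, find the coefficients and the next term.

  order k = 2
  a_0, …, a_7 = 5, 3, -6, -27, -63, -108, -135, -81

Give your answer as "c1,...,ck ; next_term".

3,-3 ; 162

  a_2 = 3·3 + -3·5 = -6
  a_3 = 3·-6 + -3·3 = -27
  a_4 = 3·-27 + -3·-6 = -63
  a_5 = 3·-63 + -3·-27 = -108
  a_6 = 3·-108 + -3·-63 = -135
  a_7 = 3·-135 + -3·-108 = -81
  a_8 = 3·-81 + -3·-135 = 162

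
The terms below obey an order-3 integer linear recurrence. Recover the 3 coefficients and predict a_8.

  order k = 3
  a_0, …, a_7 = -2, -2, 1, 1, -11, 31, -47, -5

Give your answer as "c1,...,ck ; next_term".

  a_3 = -3·1 + -4·-2 + 2·-2 = 1
  a_4 = -3·1 + -4·1 + 2·-2 = -11
  a_5 = -3·-11 + -4·1 + 2·1 = 31
  a_6 = -3·31 + -4·-11 + 2·1 = -47
  a_7 = -3·-47 + -4·31 + 2·-11 = -5
  a_8 = -3·-5 + -4·-47 + 2·31 = 265

-3,-4,2 ; 265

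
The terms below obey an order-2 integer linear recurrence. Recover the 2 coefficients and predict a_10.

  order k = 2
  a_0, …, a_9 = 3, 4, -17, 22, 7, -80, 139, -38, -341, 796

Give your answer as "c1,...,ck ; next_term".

-2,-3 ; -569

  a_2 = -2·4 + -3·3 = -17
  a_3 = -2·-17 + -3·4 = 22
  a_4 = -2·22 + -3·-17 = 7
  a_5 = -2·7 + -3·22 = -80
  a_6 = -2·-80 + -3·7 = 139
  a_7 = -2·139 + -3·-80 = -38
  a_8 = -2·-38 + -3·139 = -341
  a_9 = -2·-341 + -3·-38 = 796
  a_10 = -2·796 + -3·-341 = -569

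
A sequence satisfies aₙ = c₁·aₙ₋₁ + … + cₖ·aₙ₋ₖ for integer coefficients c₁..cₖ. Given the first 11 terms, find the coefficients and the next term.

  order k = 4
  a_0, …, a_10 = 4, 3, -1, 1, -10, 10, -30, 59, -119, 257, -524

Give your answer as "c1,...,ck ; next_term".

-1,2,-1,-1 ; 1098

  a_4 = -1·1 + 2·-1 + -1·3 + -1·4 = -10
  a_5 = -1·-10 + 2·1 + -1·-1 + -1·3 = 10
  a_6 = -1·10 + 2·-10 + -1·1 + -1·-1 = -30
  a_7 = -1·-30 + 2·10 + -1·-10 + -1·1 = 59
  a_8 = -1·59 + 2·-30 + -1·10 + -1·-10 = -119
  a_9 = -1·-119 + 2·59 + -1·-30 + -1·10 = 257
  a_10 = -1·257 + 2·-119 + -1·59 + -1·-30 = -524
  a_11 = -1·-524 + 2·257 + -1·-119 + -1·59 = 1098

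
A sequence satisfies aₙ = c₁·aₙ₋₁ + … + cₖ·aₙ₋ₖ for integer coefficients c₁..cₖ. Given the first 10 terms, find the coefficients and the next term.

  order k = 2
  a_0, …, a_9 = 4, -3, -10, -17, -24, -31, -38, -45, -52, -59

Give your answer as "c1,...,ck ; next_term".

  a_2 = 2·-3 + -1·4 = -10
  a_3 = 2·-10 + -1·-3 = -17
  a_4 = 2·-17 + -1·-10 = -24
  a_5 = 2·-24 + -1·-17 = -31
  a_6 = 2·-31 + -1·-24 = -38
  a_7 = 2·-38 + -1·-31 = -45
  a_8 = 2·-45 + -1·-38 = -52
  a_9 = 2·-52 + -1·-45 = -59
  a_10 = 2·-59 + -1·-52 = -66

2,-1 ; -66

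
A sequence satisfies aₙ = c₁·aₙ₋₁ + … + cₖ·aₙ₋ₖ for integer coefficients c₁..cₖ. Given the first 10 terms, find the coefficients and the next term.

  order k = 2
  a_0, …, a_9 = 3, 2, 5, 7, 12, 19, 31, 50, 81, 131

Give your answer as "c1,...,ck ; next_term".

1,1 ; 212

  a_2 = 1·2 + 1·3 = 5
  a_3 = 1·5 + 1·2 = 7
  a_4 = 1·7 + 1·5 = 12
  a_5 = 1·12 + 1·7 = 19
  a_6 = 1·19 + 1·12 = 31
  a_7 = 1·31 + 1·19 = 50
  a_8 = 1·50 + 1·31 = 81
  a_9 = 1·81 + 1·50 = 131
  a_10 = 1·131 + 1·81 = 212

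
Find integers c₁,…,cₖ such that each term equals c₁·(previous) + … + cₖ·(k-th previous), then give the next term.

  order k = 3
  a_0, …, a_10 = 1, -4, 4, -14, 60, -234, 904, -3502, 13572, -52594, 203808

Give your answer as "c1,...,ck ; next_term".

-4,-1,-2 ; -789782

  a_3 = -4·4 + -1·-4 + -2·1 = -14
  a_4 = -4·-14 + -1·4 + -2·-4 = 60
  a_5 = -4·60 + -1·-14 + -2·4 = -234
  a_6 = -4·-234 + -1·60 + -2·-14 = 904
  a_7 = -4·904 + -1·-234 + -2·60 = -3502
  a_8 = -4·-3502 + -1·904 + -2·-234 = 13572
  a_9 = -4·13572 + -1·-3502 + -2·904 = -52594
  a_10 = -4·-52594 + -1·13572 + -2·-3502 = 203808
  a_11 = -4·203808 + -1·-52594 + -2·13572 = -789782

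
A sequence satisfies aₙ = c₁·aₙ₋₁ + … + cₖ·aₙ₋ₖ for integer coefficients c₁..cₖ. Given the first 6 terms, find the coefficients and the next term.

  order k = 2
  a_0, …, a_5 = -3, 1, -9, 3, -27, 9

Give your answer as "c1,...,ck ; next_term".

0,3 ; -81

  a_2 = 0·1 + 3·-3 = -9
  a_3 = 0·-9 + 3·1 = 3
  a_4 = 0·3 + 3·-9 = -27
  a_5 = 0·-27 + 3·3 = 9
  a_6 = 0·9 + 3·-27 = -81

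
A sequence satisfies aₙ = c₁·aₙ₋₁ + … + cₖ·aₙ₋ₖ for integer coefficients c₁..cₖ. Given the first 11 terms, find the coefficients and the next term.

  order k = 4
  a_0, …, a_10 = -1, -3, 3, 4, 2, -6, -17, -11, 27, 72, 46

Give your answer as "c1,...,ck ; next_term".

1,-2,-1,-1 ; -114

  a_4 = 1·4 + -2·3 + -1·-3 + -1·-1 = 2
  a_5 = 1·2 + -2·4 + -1·3 + -1·-3 = -6
  a_6 = 1·-6 + -2·2 + -1·4 + -1·3 = -17
  a_7 = 1·-17 + -2·-6 + -1·2 + -1·4 = -11
  a_8 = 1·-11 + -2·-17 + -1·-6 + -1·2 = 27
  a_9 = 1·27 + -2·-11 + -1·-17 + -1·-6 = 72
  a_10 = 1·72 + -2·27 + -1·-11 + -1·-17 = 46
  a_11 = 1·46 + -2·72 + -1·27 + -1·-11 = -114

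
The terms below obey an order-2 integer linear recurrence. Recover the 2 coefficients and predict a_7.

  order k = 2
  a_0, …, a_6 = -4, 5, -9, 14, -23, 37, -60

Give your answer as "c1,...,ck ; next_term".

  a_2 = -1·5 + 1·-4 = -9
  a_3 = -1·-9 + 1·5 = 14
  a_4 = -1·14 + 1·-9 = -23
  a_5 = -1·-23 + 1·14 = 37
  a_6 = -1·37 + 1·-23 = -60
  a_7 = -1·-60 + 1·37 = 97

-1,1 ; 97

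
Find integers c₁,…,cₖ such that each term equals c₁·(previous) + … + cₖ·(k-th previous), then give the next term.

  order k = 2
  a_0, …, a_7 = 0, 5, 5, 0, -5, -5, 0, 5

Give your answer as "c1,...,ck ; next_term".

  a_2 = 1·5 + -1·0 = 5
  a_3 = 1·5 + -1·5 = 0
  a_4 = 1·0 + -1·5 = -5
  a_5 = 1·-5 + -1·0 = -5
  a_6 = 1·-5 + -1·-5 = 0
  a_7 = 1·0 + -1·-5 = 5
  a_8 = 1·5 + -1·0 = 5

1,-1 ; 5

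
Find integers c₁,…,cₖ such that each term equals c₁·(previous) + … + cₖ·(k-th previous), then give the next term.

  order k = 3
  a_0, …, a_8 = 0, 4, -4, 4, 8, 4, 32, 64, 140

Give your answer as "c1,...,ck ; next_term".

1,2,3 ; 364

  a_3 = 1·-4 + 2·4 + 3·0 = 4
  a_4 = 1·4 + 2·-4 + 3·4 = 8
  a_5 = 1·8 + 2·4 + 3·-4 = 4
  a_6 = 1·4 + 2·8 + 3·4 = 32
  a_7 = 1·32 + 2·4 + 3·8 = 64
  a_8 = 1·64 + 2·32 + 3·4 = 140
  a_9 = 1·140 + 2·64 + 3·32 = 364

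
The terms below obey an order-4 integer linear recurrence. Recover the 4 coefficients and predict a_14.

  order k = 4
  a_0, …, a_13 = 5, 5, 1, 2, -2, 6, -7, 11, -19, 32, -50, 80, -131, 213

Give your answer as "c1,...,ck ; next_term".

  a_4 = -1·2 + 0·1 + -1·5 + 1·5 = -2
  a_5 = -1·-2 + 0·2 + -1·1 + 1·5 = 6
  a_6 = -1·6 + 0·-2 + -1·2 + 1·1 = -7
  a_7 = -1·-7 + 0·6 + -1·-2 + 1·2 = 11
  a_8 = -1·11 + 0·-7 + -1·6 + 1·-2 = -19
  a_9 = -1·-19 + 0·11 + -1·-7 + 1·6 = 32
  a_10 = -1·32 + 0·-19 + -1·11 + 1·-7 = -50
  a_11 = -1·-50 + 0·32 + -1·-19 + 1·11 = 80
  a_12 = -1·80 + 0·-50 + -1·32 + 1·-19 = -131
  a_13 = -1·-131 + 0·80 + -1·-50 + 1·32 = 213
  a_14 = -1·213 + 0·-131 + -1·80 + 1·-50 = -343

-1,0,-1,1 ; -343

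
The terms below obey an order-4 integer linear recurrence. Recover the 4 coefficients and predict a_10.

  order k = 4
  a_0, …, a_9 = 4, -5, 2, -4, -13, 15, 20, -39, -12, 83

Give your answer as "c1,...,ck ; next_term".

  a_4 = 0·-4 + -2·2 + 1·-5 + -1·4 = -13
  a_5 = 0·-13 + -2·-4 + 1·2 + -1·-5 = 15
  a_6 = 0·15 + -2·-13 + 1·-4 + -1·2 = 20
  a_7 = 0·20 + -2·15 + 1·-13 + -1·-4 = -39
  a_8 = 0·-39 + -2·20 + 1·15 + -1·-13 = -12
  a_9 = 0·-12 + -2·-39 + 1·20 + -1·15 = 83
  a_10 = 0·83 + -2·-12 + 1·-39 + -1·20 = -35

0,-2,1,-1 ; -35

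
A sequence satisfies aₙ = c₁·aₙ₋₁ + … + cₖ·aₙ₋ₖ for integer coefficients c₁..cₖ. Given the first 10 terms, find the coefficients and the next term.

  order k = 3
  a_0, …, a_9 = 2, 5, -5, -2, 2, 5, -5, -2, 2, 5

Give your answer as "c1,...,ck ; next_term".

-1,-1,-1 ; -5

  a_3 = -1·-5 + -1·5 + -1·2 = -2
  a_4 = -1·-2 + -1·-5 + -1·5 = 2
  a_5 = -1·2 + -1·-2 + -1·-5 = 5
  a_6 = -1·5 + -1·2 + -1·-2 = -5
  a_7 = -1·-5 + -1·5 + -1·2 = -2
  a_8 = -1·-2 + -1·-5 + -1·5 = 2
  a_9 = -1·2 + -1·-2 + -1·-5 = 5
  a_10 = -1·5 + -1·2 + -1·-2 = -5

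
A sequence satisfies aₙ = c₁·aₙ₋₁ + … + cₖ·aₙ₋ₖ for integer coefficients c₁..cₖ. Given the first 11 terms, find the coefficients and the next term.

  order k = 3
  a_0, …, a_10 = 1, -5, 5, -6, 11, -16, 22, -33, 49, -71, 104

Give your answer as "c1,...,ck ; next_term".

-1,0,-1 ; -153

  a_3 = -1·5 + 0·-5 + -1·1 = -6
  a_4 = -1·-6 + 0·5 + -1·-5 = 11
  a_5 = -1·11 + 0·-6 + -1·5 = -16
  a_6 = -1·-16 + 0·11 + -1·-6 = 22
  a_7 = -1·22 + 0·-16 + -1·11 = -33
  a_8 = -1·-33 + 0·22 + -1·-16 = 49
  a_9 = -1·49 + 0·-33 + -1·22 = -71
  a_10 = -1·-71 + 0·49 + -1·-33 = 104
  a_11 = -1·104 + 0·-71 + -1·49 = -153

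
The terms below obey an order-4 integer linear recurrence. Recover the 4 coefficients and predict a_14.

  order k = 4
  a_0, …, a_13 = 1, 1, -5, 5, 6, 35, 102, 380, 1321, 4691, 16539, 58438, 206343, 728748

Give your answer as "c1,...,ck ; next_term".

3,2,-1,2 ; 2573570

  a_4 = 3·5 + 2·-5 + -1·1 + 2·1 = 6
  a_5 = 3·6 + 2·5 + -1·-5 + 2·1 = 35
  a_6 = 3·35 + 2·6 + -1·5 + 2·-5 = 102
  a_7 = 3·102 + 2·35 + -1·6 + 2·5 = 380
  a_8 = 3·380 + 2·102 + -1·35 + 2·6 = 1321
  a_9 = 3·1321 + 2·380 + -1·102 + 2·35 = 4691
  a_10 = 3·4691 + 2·1321 + -1·380 + 2·102 = 16539
  a_11 = 3·16539 + 2·4691 + -1·1321 + 2·380 = 58438
  a_12 = 3·58438 + 2·16539 + -1·4691 + 2·1321 = 206343
  a_13 = 3·206343 + 2·58438 + -1·16539 + 2·4691 = 728748
  a_14 = 3·728748 + 2·206343 + -1·58438 + 2·16539 = 2573570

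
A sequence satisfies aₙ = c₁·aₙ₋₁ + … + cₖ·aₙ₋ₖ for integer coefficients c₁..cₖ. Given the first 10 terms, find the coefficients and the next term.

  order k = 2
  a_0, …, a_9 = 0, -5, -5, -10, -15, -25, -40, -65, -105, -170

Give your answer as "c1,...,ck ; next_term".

  a_2 = 1·-5 + 1·0 = -5
  a_3 = 1·-5 + 1·-5 = -10
  a_4 = 1·-10 + 1·-5 = -15
  a_5 = 1·-15 + 1·-10 = -25
  a_6 = 1·-25 + 1·-15 = -40
  a_7 = 1·-40 + 1·-25 = -65
  a_8 = 1·-65 + 1·-40 = -105
  a_9 = 1·-105 + 1·-65 = -170
  a_10 = 1·-170 + 1·-105 = -275

1,1 ; -275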